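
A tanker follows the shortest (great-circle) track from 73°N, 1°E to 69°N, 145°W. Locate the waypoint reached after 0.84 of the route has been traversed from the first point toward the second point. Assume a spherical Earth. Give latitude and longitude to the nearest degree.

Convert each endpoint to a unit vector on the sphere (x = cos φ cos λ, y = cos φ sin λ, z = sin φ).
The central angle between the endpoints is δ = arccos(p₁·p₂) ≈ 0.634 rad (36.3°).
Interpolate at f = 0.84 with slerp weights a = sin((1−f)δ)/sin δ ≈ 0.171, b = sin(fδ)/sin δ ≈ 0.857.
p = a·p₁ + b·p₂ ≈ (-0.202, -0.175, 0.964); φ = arcsin(p_z) ≈ 74.50°, λ = atan2(p_y, p_x) ≈ -139.00°.

≈ 75°N, 139°W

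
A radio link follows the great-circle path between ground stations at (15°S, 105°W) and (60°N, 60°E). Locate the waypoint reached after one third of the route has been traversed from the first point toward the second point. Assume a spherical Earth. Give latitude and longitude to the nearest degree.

The haversine formula gives a central angle δ ≈ 2.333 rad (133.7°) between the endpoints.
Interpolate at f = 1/3 with slerp weights a = sin((1−f)δ)/sin δ ≈ 1.383, b = sin(fδ)/sin δ ≈ 0.970.
p = a·p₁ + b·p₂ ≈ (-0.103, -0.870, 0.482); φ = arcsin(p_z) ≈ 28.84°, λ = atan2(p_y, p_x) ≈ -96.76°.

≈ (29°N, 97°W)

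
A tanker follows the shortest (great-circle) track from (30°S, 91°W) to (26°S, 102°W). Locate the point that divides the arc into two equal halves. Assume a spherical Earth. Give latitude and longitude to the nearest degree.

≈ (28°S, 97°W)

The haversine formula gives a central angle δ ≈ 0.183 rad (10.5°) between the endpoints.
Interpolate at f = 1/2 with slerp weights a = sin((1−f)δ)/sin δ ≈ 0.502, b = sin(fδ)/sin δ ≈ 0.502.
p = a·p₁ + b·p₂ ≈ (-0.101, -0.876, -0.471); φ = arcsin(p_z) ≈ -28.11°, λ = atan2(p_y, p_x) ≈ -96.60°.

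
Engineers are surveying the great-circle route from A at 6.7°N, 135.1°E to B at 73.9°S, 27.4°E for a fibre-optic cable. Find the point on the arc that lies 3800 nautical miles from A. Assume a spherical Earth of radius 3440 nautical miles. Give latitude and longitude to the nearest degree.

≈ 53°S, 111°E

Convert each endpoint to a unit vector on the sphere (x = cos φ cos λ, y = cos φ sin λ, z = sin φ).
The central angle between the endpoints is δ = arccos(p₁·p₂) ≈ 1.768 rad (101.3°). The total great-circle distance is δ·R ≈ 1.768 × 3440 ≈ 6082 nmi, so the target fraction is f = 3800/6082 ≈ 0.625.
Interpolate at f ≈ 0.625 with slerp weights a = sin((1−f)δ)/sin δ ≈ 0.628, b = sin(fδ)/sin δ ≈ 0.911.
p = a·p₁ + b·p₂ ≈ (-0.217, 0.556, -0.802); φ = arcsin(p_z) ≈ -53.32°, λ = atan2(p_y, p_x) ≈ 111.34°.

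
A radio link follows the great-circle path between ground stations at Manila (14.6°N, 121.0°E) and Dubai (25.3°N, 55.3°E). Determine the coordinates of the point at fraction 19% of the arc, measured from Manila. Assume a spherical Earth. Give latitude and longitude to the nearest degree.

Write both endpoints as unit vectors p₁, p₂ with components (cos φ cos λ, cos φ sin λ, sin φ).
The central angle between the endpoints is δ = arccos(p₁·p₂) ≈ 1.084 rad (62.1°).
Interpolate at f = 0.19 with slerp weights a = sin((1−f)δ)/sin δ ≈ 0.871, b = sin(fδ)/sin δ ≈ 0.231.
p = a·p₁ + b·p₂ ≈ (-0.315, 0.894, 0.318); φ = arcsin(p_z) ≈ 18.56°, λ = atan2(p_y, p_x) ≈ 109.40°.

≈ (19°N, 109°E)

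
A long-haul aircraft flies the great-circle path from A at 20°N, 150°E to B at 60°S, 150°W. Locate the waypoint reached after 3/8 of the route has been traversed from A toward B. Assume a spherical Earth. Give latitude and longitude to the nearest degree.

≈ 12°S, 165°E

The haversine formula gives a central angle δ ≈ 1.632 rad (93.5°) between the endpoints.
Interpolate at f = 3/8 with slerp weights a = sin((1−f)δ)/sin δ ≈ 0.854, b = sin(fδ)/sin δ ≈ 0.576.
p = a·p₁ + b·p₂ ≈ (-0.944, 0.257, -0.207); φ = arcsin(p_z) ≈ -11.92°, λ = atan2(p_y, p_x) ≈ 164.76°.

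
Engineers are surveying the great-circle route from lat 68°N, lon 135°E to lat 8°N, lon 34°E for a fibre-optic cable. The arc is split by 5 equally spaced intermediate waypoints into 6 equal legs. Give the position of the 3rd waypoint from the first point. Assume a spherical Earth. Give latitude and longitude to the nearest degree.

Convert each endpoint to a unit vector on the sphere (x = cos φ cos λ, y = cos φ sin λ, z = sin φ).
The central angle between the endpoints is δ = arccos(p₁·p₂) ≈ 1.513 rad (86.7°).
Interpolate at f = 3/6 with slerp weights a = sin((1−f)δ)/sin δ ≈ 0.687, b = sin(fδ)/sin δ ≈ 0.687.
p = a·p₁ + b·p₂ ≈ (0.382, 0.563, 0.733); φ = arcsin(p_z) ≈ 47.14°, λ = atan2(p_y, p_x) ≈ 55.81°.

≈ lat 47°N, lon 56°E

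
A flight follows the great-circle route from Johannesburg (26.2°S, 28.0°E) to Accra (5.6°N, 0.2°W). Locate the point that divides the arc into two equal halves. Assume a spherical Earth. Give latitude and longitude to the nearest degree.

≈ 11°S, 13°E

Convert each endpoint to a unit vector on the sphere (x = cos φ cos λ, y = cos φ sin λ, z = sin φ).
The central angle between the endpoints is δ = arccos(p₁·p₂) ≈ 0.732 rad (41.9°).
Interpolate at f = 1/2 with slerp weights a = sin((1−f)δ)/sin δ ≈ 0.535, b = sin(fδ)/sin δ ≈ 0.535.
p = a·p₁ + b·p₂ ≈ (0.957, 0.224, -0.184); φ = arcsin(p_z) ≈ -10.61°, λ = atan2(p_y, p_x) ≈ 13.16°.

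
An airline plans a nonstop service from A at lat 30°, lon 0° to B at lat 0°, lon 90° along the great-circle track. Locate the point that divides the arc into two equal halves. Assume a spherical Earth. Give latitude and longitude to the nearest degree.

Write both endpoints as unit vectors p₁, p₂ with components (cos φ cos λ, cos φ sin λ, sin φ).
The central angle between the endpoints is δ = arccos(p₁·p₂) ≈ 1.571 rad (90.0°).
Interpolate at f = 1/2 with slerp weights a = sin((1−f)δ)/sin δ ≈ 0.707, b = sin(fδ)/sin δ ≈ 0.707.
p = a·p₁ + b·p₂ ≈ (0.612, 0.707, 0.354); φ = arcsin(p_z) ≈ 20.70°, λ = atan2(p_y, p_x) ≈ 49.11°.

≈ lat 21°, lon 49°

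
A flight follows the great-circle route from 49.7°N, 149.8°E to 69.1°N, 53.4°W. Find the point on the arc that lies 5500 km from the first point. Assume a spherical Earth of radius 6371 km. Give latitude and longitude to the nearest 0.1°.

≈ 78.7°N, 69.3°W

Convert each endpoint to a unit vector on the sphere (x = cos φ cos λ, y = cos φ sin λ, z = sin φ).
The central angle between the endpoints is δ = arccos(p₁·p₂) ≈ 1.047 rad (60.0°). The total great-circle distance is δ·R ≈ 1.047 × 6371 ≈ 6669 km, so the target fraction is f = 5500/6669 ≈ 0.825.
Interpolate at f ≈ 0.825 with slerp weights a = sin((1−f)δ)/sin δ ≈ 0.211, b = sin(fδ)/sin δ ≈ 0.878.
p = a·p₁ + b·p₂ ≈ (0.069, -0.183, 0.981); φ = arcsin(p_z) ≈ 78.73°, λ = atan2(p_y, p_x) ≈ -69.34°.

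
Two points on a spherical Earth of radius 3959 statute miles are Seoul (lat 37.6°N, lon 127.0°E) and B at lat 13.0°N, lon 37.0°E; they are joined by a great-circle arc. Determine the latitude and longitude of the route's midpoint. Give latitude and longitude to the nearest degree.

The haversine formula gives a central angle δ ≈ 1.433 rad (82.1°) between the endpoints.
Interpolate at f = 1/2 with slerp weights a = sin((1−f)δ)/sin δ ≈ 0.663, b = sin(fδ)/sin δ ≈ 0.663.
p = a·p₁ + b·p₂ ≈ (0.200, 0.808, 0.554); φ = arcsin(p_z) ≈ 33.62°, λ = atan2(p_y, p_x) ≈ 76.12°.

≈ lat 34°N, lon 76°E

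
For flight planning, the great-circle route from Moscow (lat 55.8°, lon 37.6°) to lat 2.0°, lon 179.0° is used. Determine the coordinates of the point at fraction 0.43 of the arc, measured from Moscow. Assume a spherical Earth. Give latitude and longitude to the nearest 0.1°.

≈ lat 58.4°, lon 137.3°

Write both endpoints as unit vectors p₁, p₂ with components (cos φ cos λ, cos φ sin λ, sin φ).
The central angle between the endpoints is δ = arccos(p₁·p₂) ≈ 1.993 rad (114.2°).
Interpolate at f = 0.43 with slerp weights a = sin((1−f)δ)/sin δ ≈ 0.995, b = sin(fδ)/sin δ ≈ 0.829.
p = a·p₁ + b·p₂ ≈ (-0.385, 0.356, 0.852); φ = arcsin(p_z) ≈ 58.38°, λ = atan2(p_y, p_x) ≈ 137.31°.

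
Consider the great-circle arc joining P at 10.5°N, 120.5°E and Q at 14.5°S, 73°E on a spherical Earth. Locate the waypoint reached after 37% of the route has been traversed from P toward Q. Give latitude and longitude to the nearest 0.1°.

≈ 1.2°N, 103.0°E

The haversine formula gives a central angle δ ≈ 0.930 rad (53.3°) between the endpoints.
Interpolate at f = 0.37 with slerp weights a = sin((1−f)δ)/sin δ ≈ 0.690, b = sin(fδ)/sin δ ≈ 0.421.
p = a·p₁ + b·p₂ ≈ (-0.225, 0.974, 0.020); φ = arcsin(p_z) ≈ 1.17°, λ = atan2(p_y, p_x) ≈ 103.01°.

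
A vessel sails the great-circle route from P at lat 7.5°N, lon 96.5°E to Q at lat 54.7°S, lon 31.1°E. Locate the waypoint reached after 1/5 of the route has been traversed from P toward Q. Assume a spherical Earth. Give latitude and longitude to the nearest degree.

≈ lat 7°S, lon 88°E

The haversine formula gives a central angle δ ≈ 1.438 rad (82.4°) between the endpoints.
Interpolate at f = 1/5 with slerp weights a = sin((1−f)δ)/sin δ ≈ 0.921, b = sin(fδ)/sin δ ≈ 0.286.
p = a·p₁ + b·p₂ ≈ (0.038, 0.993, -0.113); φ = arcsin(p_z) ≈ -6.51°, λ = atan2(p_y, p_x) ≈ 87.79°.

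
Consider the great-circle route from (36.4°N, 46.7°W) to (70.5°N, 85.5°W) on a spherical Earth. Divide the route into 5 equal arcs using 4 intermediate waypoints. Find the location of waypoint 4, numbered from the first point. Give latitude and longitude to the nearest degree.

Write both endpoints as unit vectors p₁, p₂ with components (cos φ cos λ, cos φ sin λ, sin φ).
The central angle between the endpoints is δ = arccos(p₁·p₂) ≈ 0.694 rad (39.8°).
Interpolate at f = 4/5 with slerp weights a = sin((1−f)δ)/sin δ ≈ 0.216, b = sin(fδ)/sin δ ≈ 0.824.
p = a·p₁ + b·p₂ ≈ (0.141, -0.401, 0.905); φ = arcsin(p_z) ≈ 64.85°, λ = atan2(p_y, p_x) ≈ -70.63°.

≈ (65°N, 71°W)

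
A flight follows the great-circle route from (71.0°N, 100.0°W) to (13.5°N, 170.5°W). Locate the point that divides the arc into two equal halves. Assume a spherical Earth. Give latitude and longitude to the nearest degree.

≈ (46°N, 155°W)

The haversine formula gives a central angle δ ≈ 1.238 rad (70.9°) between the endpoints.
Interpolate at f = 1/2 with slerp weights a = sin((1−f)δ)/sin δ ≈ 0.614, b = sin(fδ)/sin δ ≈ 0.614.
p = a·p₁ + b·p₂ ≈ (-0.624, -0.295, 0.724); φ = arcsin(p_z) ≈ 46.37°, λ = atan2(p_y, p_x) ≈ -154.65°.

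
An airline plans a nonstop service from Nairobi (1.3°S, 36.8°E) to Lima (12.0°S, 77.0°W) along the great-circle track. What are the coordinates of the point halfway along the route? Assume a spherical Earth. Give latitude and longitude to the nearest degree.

From cos δ = sin φ₁ sin φ₂ + cos φ₁ cos φ₂ cos Δλ, the central angle is δ ≈ 1.971 rad (112.9°).
Interpolate at f = 1/2 with slerp weights a = sin((1−f)δ)/sin δ ≈ 0.905, b = sin(fδ)/sin δ ≈ 0.905.
p = a·p₁ + b·p₂ ≈ (0.924, -0.321, -0.209); φ = arcsin(p_z) ≈ -12.05°, λ = atan2(p_y, p_x) ≈ -19.14°.

≈ (12°S, 19°W)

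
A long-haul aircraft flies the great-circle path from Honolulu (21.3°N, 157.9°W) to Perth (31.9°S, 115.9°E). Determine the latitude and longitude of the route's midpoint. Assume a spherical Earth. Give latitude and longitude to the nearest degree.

Write both endpoints as unit vectors p₁, p₂ with components (cos φ cos λ, cos φ sin λ, sin φ).
The central angle between the endpoints is δ = arccos(p₁·p₂) ≈ 1.711 rad (98.0°).
Interpolate at f = 1/2 with slerp weights a = sin((1−f)δ)/sin δ ≈ 0.762, b = sin(fδ)/sin δ ≈ 0.762.
p = a·p₁ + b·p₂ ≈ (-0.941, 0.315, -0.126); φ = arcsin(p_z) ≈ -7.23°, λ = atan2(p_y, p_x) ≈ 161.49°.

≈ 7°S, 161°E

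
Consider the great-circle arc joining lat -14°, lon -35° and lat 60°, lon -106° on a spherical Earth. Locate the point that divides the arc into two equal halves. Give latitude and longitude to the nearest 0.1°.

≈ lat 26.9°, lon -57.6°

Write both endpoints as unit vectors p₁, p₂ with components (cos φ cos λ, cos φ sin λ, sin φ).
The central angle between the endpoints is δ = arccos(p₁·p₂) ≈ 1.622 rad (93.0°).
Interpolate at f = 1/2 with slerp weights a = sin((1−f)δ)/sin δ ≈ 0.726, b = sin(fδ)/sin δ ≈ 0.726.
p = a·p₁ + b·p₂ ≈ (0.477, -0.753, 0.453); φ = arcsin(p_z) ≈ 26.95°, λ = atan2(p_y, p_x) ≈ -57.65°.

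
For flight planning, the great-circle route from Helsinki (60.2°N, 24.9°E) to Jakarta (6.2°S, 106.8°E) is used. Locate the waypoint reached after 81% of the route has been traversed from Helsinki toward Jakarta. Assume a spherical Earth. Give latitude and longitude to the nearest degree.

The haversine formula gives a central angle δ ≈ 1.595 rad (91.4°) between the endpoints.
Interpolate at f = 0.81 with slerp weights a = sin((1−f)δ)/sin δ ≈ 0.299, b = sin(fδ)/sin δ ≈ 0.962.
p = a·p₁ + b·p₂ ≈ (-0.142, 0.978, 0.155); φ = arcsin(p_z) ≈ 8.93°, λ = atan2(p_y, p_x) ≈ 98.25°.

≈ 9°N, 98°E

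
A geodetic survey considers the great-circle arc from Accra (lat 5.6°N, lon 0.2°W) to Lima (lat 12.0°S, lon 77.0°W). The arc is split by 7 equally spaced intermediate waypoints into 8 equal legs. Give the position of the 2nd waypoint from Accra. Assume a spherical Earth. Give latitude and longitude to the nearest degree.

≈ lat 1°N, lon 19°W

From cos δ = sin φ₁ sin φ₂ + cos φ₁ cos φ₂ cos Δλ, the central angle is δ ≈ 1.367 rad (78.3°).
Interpolate at f = 2/8 with slerp weights a = sin((1−f)δ)/sin δ ≈ 0.873, b = sin(fδ)/sin δ ≈ 0.342.
p = a·p₁ + b·p₂ ≈ (0.944, -0.329, 0.014); φ = arcsin(p_z) ≈ 0.80°, λ = atan2(p_y, p_x) ≈ -19.23°.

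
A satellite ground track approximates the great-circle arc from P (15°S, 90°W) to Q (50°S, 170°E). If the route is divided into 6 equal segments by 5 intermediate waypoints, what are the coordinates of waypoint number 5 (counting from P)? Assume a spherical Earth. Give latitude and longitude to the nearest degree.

≈ (52°S, 168°W)

Write both endpoints as unit vectors p₁, p₂ with components (cos φ cos λ, cos φ sin λ, sin φ).
The central angle between the endpoints is δ = arccos(p₁·p₂) ≈ 1.480 rad (84.8°).
Interpolate at f = 5/6 with slerp weights a = sin((1−f)δ)/sin δ ≈ 0.245, b = sin(fδ)/sin δ ≈ 0.948.
p = a·p₁ + b·p₂ ≈ (-0.600, -0.131, -0.789); φ = arcsin(p_z) ≈ -52.12°, λ = atan2(p_y, p_x) ≈ -167.67°.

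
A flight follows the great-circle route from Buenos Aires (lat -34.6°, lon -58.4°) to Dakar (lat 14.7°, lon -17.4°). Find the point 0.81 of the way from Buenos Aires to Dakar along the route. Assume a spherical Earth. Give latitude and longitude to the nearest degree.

≈ lat 5°, lon -25°

Write both endpoints as unit vectors p₁, p₂ with components (cos φ cos λ, cos φ sin λ, sin φ).
The central angle between the endpoints is δ = arccos(p₁·p₂) ≈ 1.096 rad (62.8°).
Interpolate at f = 0.81 with slerp weights a = sin((1−f)δ)/sin δ ≈ 0.232, b = sin(fδ)/sin δ ≈ 0.872.
p = a·p₁ + b·p₂ ≈ (0.905, -0.415, 0.089); φ = arcsin(p_z) ≈ 5.12°, λ = atan2(p_y, p_x) ≈ -24.64°.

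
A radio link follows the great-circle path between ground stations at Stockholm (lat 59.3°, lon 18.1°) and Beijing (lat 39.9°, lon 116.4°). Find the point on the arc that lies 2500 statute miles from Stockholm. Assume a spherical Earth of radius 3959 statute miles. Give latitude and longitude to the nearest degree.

Convert each endpoint to a unit vector on the sphere (x = cos φ cos λ, y = cos φ sin λ, z = sin φ).
The central angle between the endpoints is δ = arccos(p₁·p₂) ≈ 1.053 rad (60.3°). The total great-circle distance is δ·R ≈ 1.053 × 3959 ≈ 4169 mi, so the target fraction is f = 2500/4169 ≈ 0.600.
Interpolate at f ≈ 0.600 with slerp weights a = sin((1−f)δ)/sin δ ≈ 0.471, b = sin(fδ)/sin δ ≈ 0.679.
p = a·p₁ + b·p₂ ≈ (-0.003, 0.542, 0.841); φ = arcsin(p_z) ≈ 57.21°, λ = atan2(p_y, p_x) ≈ 90.35°.

≈ lat 57°, lon 90°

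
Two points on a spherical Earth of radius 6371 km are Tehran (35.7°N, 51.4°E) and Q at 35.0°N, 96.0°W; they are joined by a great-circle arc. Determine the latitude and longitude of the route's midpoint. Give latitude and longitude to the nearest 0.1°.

The haversine formula gives a central angle δ ≈ 1.798 rad (103.0°) between the endpoints.
Interpolate at f = 1/2 with slerp weights a = sin((1−f)δ)/sin δ ≈ 0.804, b = sin(fδ)/sin δ ≈ 0.804.
p = a·p₁ + b·p₂ ≈ (0.338, -0.145, 0.930); φ = arcsin(p_z) ≈ 68.41°, λ = atan2(p_y, p_x) ≈ -23.15°.

≈ 68.4°N, 23.1°W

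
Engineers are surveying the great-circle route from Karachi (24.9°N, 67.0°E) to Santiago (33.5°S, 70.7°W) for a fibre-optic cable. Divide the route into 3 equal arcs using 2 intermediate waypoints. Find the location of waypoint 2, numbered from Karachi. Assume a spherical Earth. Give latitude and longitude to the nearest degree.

Write both endpoints as unit vectors p₁, p₂ with components (cos φ cos λ, cos φ sin λ, sin φ).
The central angle between the endpoints is δ = arccos(p₁·p₂) ≈ 2.485 rad (142.4°).
Interpolate at f = 2/3 with slerp weights a = sin((1−f)δ)/sin δ ≈ 1.206, b = sin(fδ)/sin δ ≈ 1.631.
p = a·p₁ + b·p₂ ≈ (0.877, -0.277, -0.393); φ = arcsin(p_z) ≈ -23.11°, λ = atan2(p_y, p_x) ≈ -17.51°.

≈ (23°S, 18°W)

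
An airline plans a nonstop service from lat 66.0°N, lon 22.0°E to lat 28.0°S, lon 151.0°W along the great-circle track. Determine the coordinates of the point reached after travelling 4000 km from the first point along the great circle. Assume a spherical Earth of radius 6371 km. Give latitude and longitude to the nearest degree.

Write both endpoints as unit vectors p₁, p₂ with components (cos φ cos λ, cos φ sin λ, sin φ).
The central angle between the endpoints is δ = arccos(p₁·p₂) ≈ 2.474 rad (141.8°). The total great-circle distance is δ·R ≈ 2.474 × 6371 ≈ 15762 km, so the target fraction is f = 4000/15762 ≈ 0.254.
Interpolate at f ≈ 0.254 with slerp weights a = sin((1−f)δ)/sin δ ≈ 1.554, b = sin(fδ)/sin δ ≈ 0.949.
p = a·p₁ + b·p₂ ≈ (-0.147, -0.169, 0.975); φ = arcsin(p_z) ≈ 77.06°, λ = atan2(p_y, p_x) ≈ -130.87°.

≈ lat 77°N, lon 131°W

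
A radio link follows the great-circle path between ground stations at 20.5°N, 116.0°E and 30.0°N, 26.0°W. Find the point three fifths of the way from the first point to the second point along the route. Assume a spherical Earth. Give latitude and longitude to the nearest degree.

Convert each endpoint to a unit vector on the sphere (x = cos φ cos λ, y = cos φ sin λ, z = sin φ).
The central angle between the endpoints is δ = arccos(p₁·p₂) ≈ 2.053 rad (117.7°).
Interpolate at f = 3/5 with slerp weights a = sin((1−f)δ)/sin δ ≈ 0.826, b = sin(fδ)/sin δ ≈ 1.065.
p = a·p₁ + b·p₂ ≈ (0.489, 0.292, 0.822); φ = arcsin(p_z) ≈ 55.27°, λ = atan2(p_y, p_x) ≈ 30.78°.

≈ 55°N, 31°E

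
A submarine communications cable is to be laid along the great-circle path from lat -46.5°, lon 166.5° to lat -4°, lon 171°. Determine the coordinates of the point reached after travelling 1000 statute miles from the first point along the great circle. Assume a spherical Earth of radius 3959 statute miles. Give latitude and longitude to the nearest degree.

Convert each endpoint to a unit vector on the sphere (x = cos φ cos λ, y = cos φ sin λ, z = sin φ).
The central angle between the endpoints is δ = arccos(p₁·p₂) ≈ 0.745 rad (42.7°). The total great-circle distance is δ·R ≈ 0.745 × 3959 ≈ 2949 mi, so the target fraction is f = 1000/2949 ≈ 0.339.
Interpolate at f ≈ 0.339 with slerp weights a = sin((1−f)δ)/sin δ ≈ 0.697, b = sin(fδ)/sin δ ≈ 0.369.
p = a·p₁ + b·p₂ ≈ (-0.830, 0.170, -0.531); φ = arcsin(p_z) ≈ -32.11°, λ = atan2(p_y, p_x) ≈ 168.45°.

≈ lat -32°, lon 168°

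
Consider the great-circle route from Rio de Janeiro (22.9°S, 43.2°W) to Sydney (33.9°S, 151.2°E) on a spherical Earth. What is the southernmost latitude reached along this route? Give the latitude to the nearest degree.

≈ 77°S

The great circle lies in the plane with unit normal n̂ = (p₁ × p₂)/|p₁ × p₂|.
Here n̂_z ≈ -0.223; the vertex latitude is φ_max = arccos|n̂_z| ≈ 77.1°.
Check via Clairaut: cos φ_max = |cos φ₁| · sin C = cos(22.9°)·sin(166.0°) ≈ 0.223, again giving ≈ 77.1°.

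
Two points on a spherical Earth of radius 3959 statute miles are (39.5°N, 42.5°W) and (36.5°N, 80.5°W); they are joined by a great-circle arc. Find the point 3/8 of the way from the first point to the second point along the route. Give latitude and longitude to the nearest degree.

≈ (40°N, 57°W)

Convert each endpoint to a unit vector on the sphere (x = cos φ cos λ, y = cos φ sin λ, z = sin φ).
The central angle between the endpoints is δ = arccos(p₁·p₂) ≈ 0.521 rad (29.9°).
Interpolate at f = 3/8 with slerp weights a = sin((1−f)δ)/sin δ ≈ 0.643, b = sin(fδ)/sin δ ≈ 0.390.
p = a·p₁ + b·p₂ ≈ (0.417, -0.644, 0.641); φ = arcsin(p_z) ≈ 39.85°, λ = atan2(p_y, p_x) ≈ -57.06°.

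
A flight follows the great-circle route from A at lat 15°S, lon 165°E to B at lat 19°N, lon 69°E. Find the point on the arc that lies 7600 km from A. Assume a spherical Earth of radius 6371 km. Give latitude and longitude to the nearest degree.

Write both endpoints as unit vectors p₁, p₂ with components (cos φ cos λ, cos φ sin λ, sin φ).
The central angle between the endpoints is δ = arccos(p₁·p₂) ≈ 1.752 rad (100.4°). The total great-circle distance is δ·R ≈ 1.752 × 6371 ≈ 11159 km, so the target fraction is f = 7600/11159 ≈ 0.681.
Interpolate at f ≈ 0.681 with slerp weights a = sin((1−f)δ)/sin δ ≈ 0.539, b = sin(fδ)/sin δ ≈ 0.945.
p = a·p₁ + b·p₂ ≈ (-0.183, 0.969, 0.168); φ = arcsin(p_z) ≈ 9.68°, λ = atan2(p_y, p_x) ≈ 100.67°.

≈ lat 10°N, lon 101°E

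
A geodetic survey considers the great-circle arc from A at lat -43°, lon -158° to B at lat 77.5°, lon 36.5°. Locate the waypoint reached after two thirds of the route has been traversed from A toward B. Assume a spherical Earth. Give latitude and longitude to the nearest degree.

Write both endpoints as unit vectors p₁, p₂ with components (cos φ cos λ, cos φ sin λ, sin φ).
The central angle between the endpoints is δ = arccos(p₁·p₂) ≈ 2.531 rad (145.0°).
Interpolate at f = 2/3 with slerp weights a = sin((1−f)δ)/sin δ ≈ 1.302, b = sin(fδ)/sin δ ≈ 1.731.
p = a·p₁ + b·p₂ ≈ (-0.582, -0.134, 0.802); φ = arcsin(p_z) ≈ 53.35°, λ = atan2(p_y, p_x) ≈ -167.04°.

≈ lat 53°, lon -167°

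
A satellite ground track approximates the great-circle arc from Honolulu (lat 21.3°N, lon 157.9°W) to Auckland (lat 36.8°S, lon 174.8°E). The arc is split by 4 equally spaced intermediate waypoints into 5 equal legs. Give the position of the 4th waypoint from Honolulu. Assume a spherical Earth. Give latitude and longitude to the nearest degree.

≈ lat 25°S, lon 179°W

The haversine formula gives a central angle δ ≈ 1.109 rad (63.6°) between the endpoints.
Interpolate at f = 4/5 with slerp weights a = sin((1−f)δ)/sin δ ≈ 0.246, b = sin(fδ)/sin δ ≈ 0.866.
p = a·p₁ + b·p₂ ≈ (-0.903, -0.023, -0.430); φ = arcsin(p_z) ≈ -25.44°, λ = atan2(p_y, p_x) ≈ -178.52°.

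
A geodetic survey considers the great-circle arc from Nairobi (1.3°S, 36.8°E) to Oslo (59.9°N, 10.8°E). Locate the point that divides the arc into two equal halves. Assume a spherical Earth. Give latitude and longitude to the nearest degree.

From cos δ = sin φ₁ sin φ₂ + cos φ₁ cos φ₂ cos Δλ, the central angle is δ ≈ 1.125 rad (64.5°).
Interpolate at f = 1/2 with slerp weights a = sin((1−f)δ)/sin δ ≈ 0.591, b = sin(fδ)/sin δ ≈ 0.591.
p = a·p₁ + b·p₂ ≈ (0.764, 0.410, 0.498); φ = arcsin(p_z) ≈ 29.87°, λ = atan2(p_y, p_x) ≈ 28.18°.

≈ 30°N, 28°E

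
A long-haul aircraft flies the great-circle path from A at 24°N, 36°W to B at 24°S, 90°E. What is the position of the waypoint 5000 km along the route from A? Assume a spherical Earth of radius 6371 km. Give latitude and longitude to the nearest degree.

Convert each endpoint to a unit vector on the sphere (x = cos φ cos λ, y = cos φ sin λ, z = sin φ).
The central angle between the endpoints is δ = arccos(p₁·p₂) ≈ 2.286 rad (131.0°). The total great-circle distance is δ·R ≈ 2.286 × 6371 ≈ 14566 km, so the target fraction is f = 5000/14566 ≈ 0.343.
Interpolate at f ≈ 0.343 with slerp weights a = sin((1−f)δ)/sin δ ≈ 1.322, b = sin(fδ)/sin δ ≈ 0.936.
p = a·p₁ + b·p₂ ≈ (0.977, 0.146, 0.157); φ = arcsin(p_z) ≈ 9.02°, λ = atan2(p_y, p_x) ≈ 8.48°.

≈ 9°N, 8°E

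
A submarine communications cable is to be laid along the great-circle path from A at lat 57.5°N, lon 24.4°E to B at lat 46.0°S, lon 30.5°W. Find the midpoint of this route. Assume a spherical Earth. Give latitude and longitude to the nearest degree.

Convert each endpoint to a unit vector on the sphere (x = cos φ cos λ, y = cos φ sin λ, z = sin φ).
The central angle between the endpoints is δ = arccos(p₁·p₂) ≈ 1.974 rad (113.1°).
Interpolate at f = 1/2 with slerp weights a = sin((1−f)δ)/sin δ ≈ 0.907, b = sin(fδ)/sin δ ≈ 0.907.
p = a·p₁ + b·p₂ ≈ (0.987, -0.118, 0.113); φ = arcsin(p_z) ≈ 6.46°, λ = atan2(p_y, p_x) ≈ -6.85°.

≈ lat 6°N, lon 7°W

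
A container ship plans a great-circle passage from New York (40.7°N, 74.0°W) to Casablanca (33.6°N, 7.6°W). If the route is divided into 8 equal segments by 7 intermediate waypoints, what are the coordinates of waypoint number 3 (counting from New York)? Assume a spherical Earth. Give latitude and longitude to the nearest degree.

From cos δ = sin φ₁ sin φ₂ + cos φ₁ cos φ₂ cos Δλ, the central angle is δ ≈ 0.910 rad (52.1°).
Interpolate at f = 3/8 with slerp weights a = sin((1−f)δ)/sin δ ≈ 0.682, b = sin(fδ)/sin δ ≈ 0.424.
p = a·p₁ + b·p₂ ≈ (0.493, -0.544, 0.679); φ = arcsin(p_z) ≈ 42.80°, λ = atan2(p_y, p_x) ≈ -47.83°.

≈ 43°N, 48°W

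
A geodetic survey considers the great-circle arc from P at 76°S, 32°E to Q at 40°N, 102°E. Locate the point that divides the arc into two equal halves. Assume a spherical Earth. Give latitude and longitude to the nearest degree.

The haversine formula gives a central angle δ ≈ 2.166 rad (124.1°) between the endpoints.
Interpolate at f = 1/2 with slerp weights a = sin((1−f)δ)/sin δ ≈ 1.066, b = sin(fδ)/sin δ ≈ 1.066.
p = a·p₁ + b·p₂ ≈ (0.049, 0.936, -0.349); φ = arcsin(p_z) ≈ -20.44°, λ = atan2(p_y, p_x) ≈ 87.01°.

≈ 20°S, 87°E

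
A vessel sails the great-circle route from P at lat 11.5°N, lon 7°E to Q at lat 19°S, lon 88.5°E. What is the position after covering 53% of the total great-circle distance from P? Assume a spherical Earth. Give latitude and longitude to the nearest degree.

≈ lat 6°S, lon 49°E

Write both endpoints as unit vectors p₁, p₂ with components (cos φ cos λ, cos φ sin λ, sin φ).
The central angle between the endpoints is δ = arccos(p₁·p₂) ≈ 1.499 rad (85.9°).
Interpolate at f = 0.53 with slerp weights a = sin((1−f)δ)/sin δ ≈ 0.649, b = sin(fδ)/sin δ ≈ 0.715.
p = a·p₁ + b·p₂ ≈ (0.649, 0.754, -0.103); φ = arcsin(p_z) ≈ -5.94°, λ = atan2(p_y, p_x) ≈ 49.26°.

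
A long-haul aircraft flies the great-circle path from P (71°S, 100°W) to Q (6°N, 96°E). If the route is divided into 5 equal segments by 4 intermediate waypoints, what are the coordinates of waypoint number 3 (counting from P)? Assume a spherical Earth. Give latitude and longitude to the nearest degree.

Convert each endpoint to a unit vector on the sphere (x = cos φ cos λ, y = cos φ sin λ, z = sin φ).
The central angle between the endpoints is δ = arccos(p₁·p₂) ≈ 1.993 rad (114.2°).
Interpolate at f = 3/5 with slerp weights a = sin((1−f)δ)/sin δ ≈ 0.784, b = sin(fδ)/sin δ ≈ 1.020.
p = a·p₁ + b·p₂ ≈ (-0.150, 0.758, -0.635); φ = arcsin(p_z) ≈ -39.43°, λ = atan2(p_y, p_x) ≈ 101.23°.

≈ (39°S, 101°E)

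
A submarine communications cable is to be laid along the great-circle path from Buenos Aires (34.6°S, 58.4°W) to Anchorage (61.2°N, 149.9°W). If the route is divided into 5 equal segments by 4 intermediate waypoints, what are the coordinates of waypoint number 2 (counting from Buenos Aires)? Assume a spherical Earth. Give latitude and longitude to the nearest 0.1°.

Convert each endpoint to a unit vector on the sphere (x = cos φ cos λ, y = cos φ sin λ, z = sin φ).
The central angle between the endpoints is δ = arccos(p₁·p₂) ≈ 2.104 rad (120.5°).
Interpolate at f = 2/5 with slerp weights a = sin((1−f)δ)/sin δ ≈ 1.106, b = sin(fδ)/sin δ ≈ 0.866.
p = a·p₁ + b·p₂ ≈ (0.116, -0.985, 0.130); φ = arcsin(p_z) ≈ 7.50°, λ = atan2(p_y, p_x) ≈ -83.26°.

≈ (7.5°N, 83.3°W)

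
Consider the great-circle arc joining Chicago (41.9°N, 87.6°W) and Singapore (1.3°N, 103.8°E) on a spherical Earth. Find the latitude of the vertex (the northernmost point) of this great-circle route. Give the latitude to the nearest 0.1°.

≈ 77.9°N

The great circle lies in the plane with unit normal n̂ = (p₁ × p₂)/|p₁ × p₂|.
Here n̂_z ≈ -0.210; the vertex latitude is φ_max = arccos|n̂_z| ≈ 77.9°.
Check via Clairaut: cos φ_max = |cos φ₁| · sin C = cos(41.9°)·sin(16.4°) ≈ 0.210, again giving ≈ 77.9°.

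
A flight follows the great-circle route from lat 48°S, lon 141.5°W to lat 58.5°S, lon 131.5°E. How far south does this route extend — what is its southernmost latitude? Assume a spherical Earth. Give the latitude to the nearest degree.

The great circle lies in the plane with unit normal n̂ = (p₁ × p₂)/|p₁ × p₂|.
Here n̂_z ≈ -0.460; the vertex latitude is φ_max = arccos|n̂_z| ≈ 62.6°.
Check via Clairaut: cos φ_max = |cos φ₁| · sin C = cos(48.0°)·sin(136.5°) ≈ 0.460, again giving ≈ 62.6°.

≈ 63°S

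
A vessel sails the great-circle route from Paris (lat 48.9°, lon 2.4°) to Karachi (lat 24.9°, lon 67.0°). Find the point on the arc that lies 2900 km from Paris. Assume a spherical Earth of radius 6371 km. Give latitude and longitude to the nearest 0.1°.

Write both endpoints as unit vectors p₁, p₂ with components (cos φ cos λ, cos φ sin λ, sin φ).
The central angle between the endpoints is δ = arccos(p₁·p₂) ≈ 0.961 rad (55.0°). The total great-circle distance is δ·R ≈ 0.961 × 6371 ≈ 6120 km, so the target fraction is f = 2900/6120 ≈ 0.474.
Interpolate at f ≈ 0.474 with slerp weights a = sin((1−f)δ)/sin δ ≈ 0.591, b = sin(fδ)/sin δ ≈ 0.536.
p = a·p₁ + b·p₂ ≈ (0.578, 0.464, 0.671); φ = arcsin(p_z) ≈ 42.15°, λ = atan2(p_y, p_x) ≈ 38.76°.

≈ lat 42.1°, lon 38.8°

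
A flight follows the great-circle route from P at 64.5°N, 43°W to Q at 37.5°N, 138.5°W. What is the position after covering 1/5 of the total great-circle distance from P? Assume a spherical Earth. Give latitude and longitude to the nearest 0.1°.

≈ 66.6°N, 71.3°W

Write both endpoints as unit vectors p₁, p₂ with components (cos φ cos λ, cos φ sin λ, sin φ).
The central angle between the endpoints is δ = arccos(p₁·p₂) ≈ 1.028 rad (58.9°).
Interpolate at f = 1/5 with slerp weights a = sin((1−f)δ)/sin δ ≈ 0.856, b = sin(fδ)/sin δ ≈ 0.238.
p = a·p₁ + b·p₂ ≈ (0.128, -0.377, 0.918); φ = arcsin(p_z) ≈ 66.57°, λ = atan2(p_y, p_x) ≈ -71.26°.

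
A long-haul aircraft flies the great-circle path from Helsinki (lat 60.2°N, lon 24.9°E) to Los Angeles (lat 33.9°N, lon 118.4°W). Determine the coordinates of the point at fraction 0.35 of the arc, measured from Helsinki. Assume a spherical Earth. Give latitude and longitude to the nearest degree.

From cos δ = sin φ₁ sin φ₂ + cos φ₁ cos φ₂ cos Δλ, the central angle is δ ≈ 1.417 rad (81.2°).
Interpolate at f = 0.35 with slerp weights a = sin((1−f)δ)/sin δ ≈ 0.806, b = sin(fδ)/sin δ ≈ 0.482.
p = a·p₁ + b·p₂ ≈ (0.173, -0.183, 0.968); φ = arcsin(p_z) ≈ 75.41°, λ = atan2(p_y, p_x) ≈ -46.59°.

≈ lat 75°N, lon 47°W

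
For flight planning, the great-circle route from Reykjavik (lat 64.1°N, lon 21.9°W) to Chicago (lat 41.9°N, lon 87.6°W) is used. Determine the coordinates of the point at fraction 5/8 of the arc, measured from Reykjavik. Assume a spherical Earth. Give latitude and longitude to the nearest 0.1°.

Convert each endpoint to a unit vector on the sphere (x = cos φ cos λ, y = cos φ sin λ, z = sin φ).
The central angle between the endpoints is δ = arccos(p₁·p₂) ≈ 0.746 rad (42.7°).
Interpolate at f = 5/8 with slerp weights a = sin((1−f)δ)/sin δ ≈ 0.407, b = sin(fδ)/sin δ ≈ 0.662.
p = a·p₁ + b·p₂ ≈ (0.186, -0.559, 0.808); φ = arcsin(p_z) ≈ 53.93°, λ = atan2(p_y, p_x) ≈ -71.64°.

≈ lat 53.9°N, lon 71.6°W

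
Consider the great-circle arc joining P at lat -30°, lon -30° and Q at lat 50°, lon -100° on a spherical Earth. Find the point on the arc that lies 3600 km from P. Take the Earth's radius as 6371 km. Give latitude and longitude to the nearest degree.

≈ lat -3°, lon -49°

Convert each endpoint to a unit vector on the sphere (x = cos φ cos λ, y = cos φ sin λ, z = sin φ).
The central angle between the endpoints is δ = arccos(p₁·p₂) ≈ 1.765 rad (101.1°). The total great-circle distance is δ·R ≈ 1.765 × 6371 ≈ 11243 km, so the target fraction is f = 3600/11243 ≈ 0.320.
Interpolate at f ≈ 0.320 with slerp weights a = sin((1−f)δ)/sin δ ≈ 0.950, b = sin(fδ)/sin δ ≈ 0.546.
p = a·p₁ + b·p₂ ≈ (0.651, -0.757, -0.057); φ = arcsin(p_z) ≈ -3.26°, λ = atan2(p_y, p_x) ≈ -49.28°.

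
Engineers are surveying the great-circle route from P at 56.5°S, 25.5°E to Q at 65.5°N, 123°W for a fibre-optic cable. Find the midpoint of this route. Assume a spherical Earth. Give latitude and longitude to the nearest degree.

≈ 15°N, 22°W

Convert each endpoint to a unit vector on the sphere (x = cos φ cos λ, y = cos φ sin λ, z = sin φ).
The central angle between the endpoints is δ = arccos(p₁·p₂) ≈ 2.837 rad (162.5°).
Interpolate at f = 1/2 with slerp weights a = sin((1−f)δ)/sin δ ≈ 3.295, b = sin(fδ)/sin δ ≈ 3.295.
p = a·p₁ + b·p₂ ≈ (0.897, -0.363, 0.251); φ = arcsin(p_z) ≈ 14.52°, λ = atan2(p_y, p_x) ≈ -22.03°.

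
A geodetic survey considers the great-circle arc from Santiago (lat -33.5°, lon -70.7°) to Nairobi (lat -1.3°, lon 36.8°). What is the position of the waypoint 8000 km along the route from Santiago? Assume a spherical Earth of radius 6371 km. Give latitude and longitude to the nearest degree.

Write both endpoints as unit vectors p₁, p₂ with components (cos φ cos λ, cos φ sin λ, sin φ).
The central angle between the endpoints is δ = arccos(p₁·p₂) ≈ 1.811 rad (103.8°). The total great-circle distance is δ·R ≈ 1.811 × 6371 ≈ 11540 km, so the target fraction is f = 8000/11540 ≈ 0.693.
Interpolate at f ≈ 0.693 with slerp weights a = sin((1−f)δ)/sin δ ≈ 0.543, b = sin(fδ)/sin δ ≈ 0.979.
p = a·p₁ + b·p₂ ≈ (0.933, 0.159, -0.322); φ = arcsin(p_z) ≈ -18.78°, λ = atan2(p_y, p_x) ≈ 9.66°.

≈ lat -19°, lon 10°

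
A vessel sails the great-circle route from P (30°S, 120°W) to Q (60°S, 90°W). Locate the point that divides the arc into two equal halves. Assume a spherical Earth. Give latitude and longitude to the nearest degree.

The haversine formula gives a central angle δ ≈ 0.630 rad (36.1°) between the endpoints.
Interpolate at f = 1/2 with slerp weights a = sin((1−f)δ)/sin δ ≈ 0.526, b = sin(fδ)/sin δ ≈ 0.526.
p = a·p₁ + b·p₂ ≈ (-0.228, -0.657, -0.718); φ = arcsin(p_z) ≈ -45.92°, λ = atan2(p_y, p_x) ≈ -109.11°.

≈ (46°S, 109°W)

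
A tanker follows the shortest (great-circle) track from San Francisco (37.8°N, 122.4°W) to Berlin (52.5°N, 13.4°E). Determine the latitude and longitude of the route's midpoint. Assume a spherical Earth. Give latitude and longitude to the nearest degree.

≈ 69°N, 72°W

The haversine formula gives a central angle δ ≈ 1.429 rad (81.9°) between the endpoints.
Interpolate at f = 1/2 with slerp weights a = sin((1−f)δ)/sin δ ≈ 0.662, b = sin(fδ)/sin δ ≈ 0.662.
p = a·p₁ + b·p₂ ≈ (0.112, -0.348, 0.931); φ = arcsin(p_z) ≈ 68.55°, λ = atan2(p_y, p_x) ≈ -72.21°.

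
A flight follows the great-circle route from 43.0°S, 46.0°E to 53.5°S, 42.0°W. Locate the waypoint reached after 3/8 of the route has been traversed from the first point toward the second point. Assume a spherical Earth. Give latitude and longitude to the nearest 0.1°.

From cos δ = sin φ₁ sin φ₂ + cos φ₁ cos φ₂ cos Δλ, the central angle is δ ≈ 0.972 rad (55.7°).
Interpolate at f = 3/8 with slerp weights a = sin((1−f)δ)/sin δ ≈ 0.691, b = sin(fδ)/sin δ ≈ 0.432.
p = a·p₁ + b·p₂ ≈ (0.542, 0.192, -0.818); φ = arcsin(p_z) ≈ -54.91°, λ = atan2(p_y, p_x) ≈ 19.49°.

≈ 54.9°S, 19.5°E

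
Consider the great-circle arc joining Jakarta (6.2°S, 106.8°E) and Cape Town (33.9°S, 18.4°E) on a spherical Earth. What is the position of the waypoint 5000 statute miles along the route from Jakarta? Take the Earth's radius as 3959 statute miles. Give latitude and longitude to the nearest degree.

From cos δ = sin φ₁ sin φ₂ + cos φ₁ cos φ₂ cos Δλ, the central angle is δ ≈ 1.487 rad (85.2°). The total great-circle distance is δ·R ≈ 1.487 × 3959 ≈ 5889 mi, so the target fraction is f = 5000/5889 ≈ 0.849.
Interpolate at f ≈ 0.849 with slerp weights a = sin((1−f)δ)/sin δ ≈ 0.223, b = sin(fδ)/sin δ ≈ 0.956.
p = a·p₁ + b·p₂ ≈ (0.689, 0.463, -0.558); φ = arcsin(p_z) ≈ -33.88°, λ = atan2(p_y, p_x) ≈ 33.91°.

≈ 34°S, 34°E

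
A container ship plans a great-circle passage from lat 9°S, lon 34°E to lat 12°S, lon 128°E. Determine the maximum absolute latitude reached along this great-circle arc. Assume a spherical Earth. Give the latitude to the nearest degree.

≈ 15°S

The great circle lies in the plane with unit normal n̂ = (p₁ × p₂)/|p₁ × p₂|.
Here n̂_z ≈ +0.964; the vertex latitude is φ_max = arccos|n̂_z| ≈ 15.3°.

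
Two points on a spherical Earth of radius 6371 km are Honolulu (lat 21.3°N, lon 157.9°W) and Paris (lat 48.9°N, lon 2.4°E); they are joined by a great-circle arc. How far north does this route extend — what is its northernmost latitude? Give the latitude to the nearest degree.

≈ 77°N

The great circle lies in the plane with unit normal n̂ = (p₁ × p₂)/|p₁ × p₂|.
Here n̂_z ≈ +0.217; the vertex latitude is φ_max = arccos|n̂_z| ≈ 77.5°.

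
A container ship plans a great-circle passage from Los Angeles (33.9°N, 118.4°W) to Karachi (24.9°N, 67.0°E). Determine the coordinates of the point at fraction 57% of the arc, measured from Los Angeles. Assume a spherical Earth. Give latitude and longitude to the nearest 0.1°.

≈ (76.2°N, 84.5°E)

The haversine formula gives a central angle δ ≈ 2.111 rad (121.0°) between the endpoints.
Interpolate at f = 0.57 with slerp weights a = sin((1−f)δ)/sin δ ≈ 0.919, b = sin(fδ)/sin δ ≈ 1.089.
p = a·p₁ + b·p₂ ≈ (0.023, 0.238, 0.971); φ = arcsin(p_z) ≈ 76.19°, λ = atan2(p_y, p_x) ≈ 84.50°.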